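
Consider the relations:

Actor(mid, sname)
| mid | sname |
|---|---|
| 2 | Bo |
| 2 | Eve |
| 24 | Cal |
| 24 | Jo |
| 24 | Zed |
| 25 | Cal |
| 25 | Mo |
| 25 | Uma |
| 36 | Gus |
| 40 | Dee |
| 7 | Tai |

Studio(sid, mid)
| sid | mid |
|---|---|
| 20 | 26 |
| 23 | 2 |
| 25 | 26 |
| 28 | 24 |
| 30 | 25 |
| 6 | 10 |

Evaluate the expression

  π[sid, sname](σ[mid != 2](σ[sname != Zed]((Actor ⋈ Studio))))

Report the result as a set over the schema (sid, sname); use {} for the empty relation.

{(28, Cal), (28, Jo), (30, Cal), (30, Mo), (30, Uma)}

Actor ⋈ Studio (natural join on mid): {(2, Bo, 23), (2, Eve, 23), (24, Cal, 28), (24, Jo, 28), (24, Zed, 28), (25, Cal, 30), (25, Mo, 30), (25, Uma, 30)}
σ[sname != Zed]: keep tuples satisfying sname != Zed → {(2, Bo, 23), (2, Eve, 23), (24, Cal, 28), (24, Jo, 28), (25, Cal, 30), (25, Mo, 30), (25, Uma, 30)}
σ[mid != 2]: keep tuples satisfying mid != 2 → {(24, Cal, 28), (24, Jo, 28), (25, Cal, 30), (25, Mo, 30), (25, Uma, 30)}
Keep only column(s) sid, sname: {(28, Cal), (28, Jo), (30, Cal), (30, Mo), (30, Uma)}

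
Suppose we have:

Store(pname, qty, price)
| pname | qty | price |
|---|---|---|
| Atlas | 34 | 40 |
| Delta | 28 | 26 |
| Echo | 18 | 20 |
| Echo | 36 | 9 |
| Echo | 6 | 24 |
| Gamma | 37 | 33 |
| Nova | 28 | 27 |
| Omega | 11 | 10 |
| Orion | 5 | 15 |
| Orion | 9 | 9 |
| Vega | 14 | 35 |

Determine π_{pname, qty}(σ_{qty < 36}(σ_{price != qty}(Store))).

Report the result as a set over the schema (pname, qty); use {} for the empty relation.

{(Atlas, 34), (Delta, 28), (Echo, 18), (Echo, 6), (Nova, 28), (Omega, 11), (Orion, 5), (Vega, 14)}

Filtering on price != qty leaves {(Atlas, 34, 40), (Delta, 28, 26), (Echo, 18, 20), (Echo, 36, 9), (Echo, 6, 24), (Gamma, 37, 33), (Nova, 28, 27), (Omega, 11, 10), (Orion, 5, 15), (Vega, 14, 35)}.
Filtering on qty < 36 leaves {(Atlas, 34, 40), (Delta, 28, 26), (Echo, 18, 20), (Echo, 6, 24), (Nova, 28, 27), (Omega, 11, 10), (Orion, 5, 15), (Vega, 14, 35)}.
Projecting to pname, qty: {(Atlas, 34), (Delta, 28), (Echo, 18), (Echo, 6), (Nova, 28), (Omega, 11), (Orion, 5), (Vega, 14)}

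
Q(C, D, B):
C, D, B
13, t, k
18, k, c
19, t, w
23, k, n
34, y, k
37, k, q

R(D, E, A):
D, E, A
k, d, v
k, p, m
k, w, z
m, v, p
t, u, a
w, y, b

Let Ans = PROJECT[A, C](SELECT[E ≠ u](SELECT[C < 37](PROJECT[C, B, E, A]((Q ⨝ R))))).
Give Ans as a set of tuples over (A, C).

Natural join on D: {(13, t, k, u, a), (18, k, c, d, v), (18, k, c, p, m), (18, k, c, w, z), (19, t, w, u, a), (23, k, n, d, v), (23, k, n, p, m), (23, k, n, w, z), (37, k, q, d, v), (37, k, q, p, m), (37, k, q, w, z)}
Keep only column(s) C, B, E, A: {(13, k, u, a), (18, c, d, v), (18, c, p, m), (18, c, w, z), (19, w, u, a), (23, n, d, v), (23, n, p, m), (23, n, w, z), (37, q, d, v), (37, q, p, m), (37, q, w, z)}
Filtering on C < 37 leaves {(13, k, u, a), (18, c, d, v), (18, c, p, m), (18, c, w, z), (19, w, u, a), (23, n, d, v), (23, n, p, m), (23, n, w, z)}.
Filtering on E ≠ u leaves {(18, c, d, v), (18, c, p, m), (18, c, w, z), (23, n, d, v), (23, n, p, m), (23, n, w, z)}.
Keep only column(s) A, C: {(m, 18), (m, 23), (v, 18), (v, 23), (z, 18), (z, 23)}

{(m, 18), (m, 23), (v, 18), (v, 23), (z, 18), (z, 23)}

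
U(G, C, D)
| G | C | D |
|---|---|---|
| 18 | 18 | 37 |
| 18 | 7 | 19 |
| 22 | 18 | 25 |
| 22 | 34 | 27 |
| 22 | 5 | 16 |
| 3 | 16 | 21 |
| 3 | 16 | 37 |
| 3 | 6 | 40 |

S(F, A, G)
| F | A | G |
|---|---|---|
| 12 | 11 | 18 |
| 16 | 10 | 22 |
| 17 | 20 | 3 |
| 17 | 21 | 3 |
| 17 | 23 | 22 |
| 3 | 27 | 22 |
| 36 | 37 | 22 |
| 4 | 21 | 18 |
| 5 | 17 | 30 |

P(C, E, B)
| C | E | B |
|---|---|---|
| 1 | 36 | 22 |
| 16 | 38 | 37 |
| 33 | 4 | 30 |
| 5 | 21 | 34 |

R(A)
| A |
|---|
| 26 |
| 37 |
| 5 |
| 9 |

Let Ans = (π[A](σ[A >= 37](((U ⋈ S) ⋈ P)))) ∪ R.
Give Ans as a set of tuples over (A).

{26, 37, 5, 9}

U ⋈ S (natural join on G): {(18, 18, 37, 12, 11), (18, 18, 37, 4, 21), (18, 7, 19, 12, 11), (18, 7, 19, 4, 21), (22, 18, 25, 16, 10), (22, 18, 25, 17, 23), (22, 18, 25, 3, 27), (22, 18, 25, 36, 37), (22, 34, 27, 16, 10), (22, 34, 27, 17, 23), (22, 34, 27, 3, 27), (22, 34, 27, 36, 37), (22, 5, 16, 16, 10), (22, 5, 16, 17, 23), (22, 5, 16, 3, 27), (22, 5, 16, 36, 37), (3, 16, 21, 17, 20), (3, 16, 21, 17, 21), (3, 16, 37, 17, 20), (3, 16, 37, 17, 21), (3, 6, 40, 17, 20), (3, 6, 40, 17, 21)}
(U ⋈ S) ⋈ P (natural join on C): {(22, 5, 16, 16, 10, 21, 34), (22, 5, 16, 17, 23, 21, 34), (22, 5, 16, 3, 27, 21, 34), (22, 5, 16, 36, 37, 21, 34), (3, 16, 21, 17, 20, 38, 37), (3, 16, 21, 17, 21, 38, 37), (3, 16, 37, 17, 20, 38, 37), (3, 16, 37, 17, 21, 38, 37)}
Selection A >= 37: {(22, 5, 16, 36, 37, 21, 34)}
π[A]: project onto (A) → {37}
Union: {37} with {26, 37, 5, 9} → {26, 37, 5, 9}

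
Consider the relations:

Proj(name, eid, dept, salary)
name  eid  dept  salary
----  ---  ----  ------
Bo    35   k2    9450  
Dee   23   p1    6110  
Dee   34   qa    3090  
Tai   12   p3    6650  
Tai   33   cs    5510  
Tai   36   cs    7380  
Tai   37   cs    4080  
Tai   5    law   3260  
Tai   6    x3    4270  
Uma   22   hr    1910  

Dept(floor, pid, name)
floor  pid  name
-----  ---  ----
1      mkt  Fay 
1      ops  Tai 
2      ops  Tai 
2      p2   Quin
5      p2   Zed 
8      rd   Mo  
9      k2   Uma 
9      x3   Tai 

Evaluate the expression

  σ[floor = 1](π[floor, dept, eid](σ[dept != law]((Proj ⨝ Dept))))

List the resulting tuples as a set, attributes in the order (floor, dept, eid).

{(1, cs, 33), (1, cs, 36), (1, cs, 37), (1, p3, 12), (1, x3, 6)}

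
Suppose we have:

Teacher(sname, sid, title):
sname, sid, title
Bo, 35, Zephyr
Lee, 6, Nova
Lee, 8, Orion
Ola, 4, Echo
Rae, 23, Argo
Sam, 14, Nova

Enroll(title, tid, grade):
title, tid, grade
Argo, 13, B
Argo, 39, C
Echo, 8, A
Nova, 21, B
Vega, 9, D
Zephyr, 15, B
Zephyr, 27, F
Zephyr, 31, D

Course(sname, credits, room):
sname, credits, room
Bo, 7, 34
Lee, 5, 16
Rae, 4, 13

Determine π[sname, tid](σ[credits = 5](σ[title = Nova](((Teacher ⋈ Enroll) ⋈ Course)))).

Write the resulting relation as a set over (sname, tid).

{(Lee, 21)}

Natural join on title: {(Bo, 35, Zephyr, 15, B), (Bo, 35, Zephyr, 27, F), (Bo, 35, Zephyr, 31, D), (Lee, 6, Nova, 21, B), (Ola, 4, Echo, 8, A), (Rae, 23, Argo, 13, B), (Rae, 23, Argo, 39, C), (Sam, 14, Nova, 21, B)}
Natural join on sname: {(Bo, 35, Zephyr, 15, B, 7, 34), (Bo, 35, Zephyr, 27, F, 7, 34), (Bo, 35, Zephyr, 31, D, 7, 34), (Lee, 6, Nova, 21, B, 5, 16), (Rae, 23, Argo, 13, B, 4, 13), (Rae, 23, Argo, 39, C, 4, 13)}
σ[title = Nova]: keep tuples satisfying title = Nova → {(Lee, 6, Nova, 21, B, 5, 16)}
σ[credits = 5]: keep tuples satisfying credits = 5 → {(Lee, 6, Nova, 21, B, 5, 16)}
Projecting to sname, tid: {(Lee, 21)}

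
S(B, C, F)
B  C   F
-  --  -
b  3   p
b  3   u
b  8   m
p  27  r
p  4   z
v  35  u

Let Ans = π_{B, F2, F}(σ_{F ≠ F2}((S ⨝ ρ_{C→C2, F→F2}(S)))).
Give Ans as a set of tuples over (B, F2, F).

ρ[C→C2, F→F2]: schema becomes (B, C2, F2); tuples unchanged.
Natural join on B: {(b, 3, p, 3, p), (b, 3, p, 3, u), (b, 3, p, 8, m), (b, 3, u, 3, p), (b, 3, u, 3, u), (b, 3, u, 8, m), (b, 8, m, 3, p), (b, 8, m, 3, u), (b, 8, m, 8, m), (p, 27, r, 27, r), (p, 27, r, 4, z), (p, 4, z, 27, r), (p, 4, z, 4, z), (v, 35, u, 35, u)}
σ[F ≠ F2]: keep tuples satisfying F ≠ F2 → {(b, 3, p, 3, u), (b, 3, p, 8, m), (b, 3, u, 3, p), (b, 3, u, 8, m), (b, 8, m, 3, p), (b, 8, m, 3, u), (p, 27, r, 4, z), (p, 4, z, 27, r)}
π_{B, F2, F} gives {(b, m, p), (b, m, u), (b, p, m), (b, p, u), (b, u, m), (b, u, p), (p, r, z), (p, z, r)}.

{(b, m, p), (b, m, u), (b, p, m), (b, p, u), (b, u, m), (b, u, p), (p, r, z), (p, z, r)}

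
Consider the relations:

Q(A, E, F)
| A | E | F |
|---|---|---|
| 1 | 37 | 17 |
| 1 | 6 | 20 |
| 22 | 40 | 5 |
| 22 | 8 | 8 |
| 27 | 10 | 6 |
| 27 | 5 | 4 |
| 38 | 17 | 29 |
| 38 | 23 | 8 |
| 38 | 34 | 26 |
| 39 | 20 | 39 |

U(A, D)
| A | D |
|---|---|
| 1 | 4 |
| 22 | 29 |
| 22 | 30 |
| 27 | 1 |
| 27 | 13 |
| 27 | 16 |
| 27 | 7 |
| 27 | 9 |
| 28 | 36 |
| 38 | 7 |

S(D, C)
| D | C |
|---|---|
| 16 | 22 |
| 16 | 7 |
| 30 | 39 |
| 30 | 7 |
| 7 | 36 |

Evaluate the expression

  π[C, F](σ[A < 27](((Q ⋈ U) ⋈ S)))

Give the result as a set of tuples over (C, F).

Natural join on A: {(1, 37, 17, 4), (1, 6, 20, 4), (22, 40, 5, 29), (22, 40, 5, 30), (22, 8, 8, 29), (22, 8, 8, 30), (27, 10, 6, 1), (27, 10, 6, 13), (27, 10, 6, 16), (27, 10, 6, 7), (27, 10, 6, 9), (27, 5, 4, 1), (27, 5, 4, 13), (27, 5, 4, 16), (27, 5, 4, 7), (27, 5, 4, 9), (38, 17, 29, 7), (38, 23, 8, 7), (38, 34, 26, 7)}
Natural join on D: {(22, 40, 5, 30, 39), (22, 40, 5, 30, 7), (22, 8, 8, 30, 39), (22, 8, 8, 30, 7), (27, 10, 6, 16, 22), (27, 10, 6, 16, 7), (27, 10, 6, 7, 36), (27, 5, 4, 16, 22), (27, 5, 4, 16, 7), (27, 5, 4, 7, 36), (38, 17, 29, 7, 36), (38, 23, 8, 7, 36), (38, 34, 26, 7, 36)}
Selection A < 27: {(22, 40, 5, 30, 39), (22, 40, 5, 30, 7), (22, 8, 8, 30, 39), (22, 8, 8, 30, 7)}
Projecting to C, F: {(39, 5), (39, 8), (7, 5), (7, 8)}

{(39, 5), (39, 8), (7, 5), (7, 8)}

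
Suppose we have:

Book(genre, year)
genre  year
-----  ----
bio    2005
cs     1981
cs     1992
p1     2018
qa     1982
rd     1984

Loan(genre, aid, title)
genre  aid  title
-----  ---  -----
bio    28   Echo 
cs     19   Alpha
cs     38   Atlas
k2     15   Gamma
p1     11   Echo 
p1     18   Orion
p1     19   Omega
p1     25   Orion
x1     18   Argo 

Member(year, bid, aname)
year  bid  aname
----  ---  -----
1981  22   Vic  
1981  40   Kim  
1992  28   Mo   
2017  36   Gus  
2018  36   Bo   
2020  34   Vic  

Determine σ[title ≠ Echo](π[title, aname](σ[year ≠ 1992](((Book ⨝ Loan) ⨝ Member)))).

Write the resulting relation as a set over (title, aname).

{(Alpha, Kim), (Alpha, Vic), (Atlas, Kim), (Atlas, Vic), (Omega, Bo), (Orion, Bo)}

Book ⋈ Loan (natural join on genre): {(bio, 2005, 28, Echo), (cs, 1981, 19, Alpha), (cs, 1981, 38, Atlas), (cs, 1992, 19, Alpha), (cs, 1992, 38, Atlas), (p1, 2018, 11, Echo), (p1, 2018, 18, Orion), (p1, 2018, 19, Omega), (p1, 2018, 25, Orion)}
(Book ⨝ Loan) ⋈ Member (natural join on year): {(cs, 1981, 19, Alpha, 22, Vic), (cs, 1981, 19, Alpha, 40, Kim), (cs, 1981, 38, Atlas, 22, Vic), (cs, 1981, 38, Atlas, 40, Kim), (cs, 1992, 19, Alpha, 28, Mo), (cs, 1992, 38, Atlas, 28, Mo), (p1, 2018, 11, Echo, 36, Bo), (p1, 2018, 18, Orion, 36, Bo), (p1, 2018, 19, Omega, 36, Bo), (p1, 2018, 25, Orion, 36, Bo)}
Selection year ≠ 1992: {(cs, 1981, 19, Alpha, 22, Vic), (cs, 1981, 19, Alpha, 40, Kim), (cs, 1981, 38, Atlas, 22, Vic), (cs, 1981, 38, Atlas, 40, Kim), (p1, 2018, 11, Echo, 36, Bo), (p1, 2018, 18, Orion, 36, Bo), (p1, 2018, 19, Omega, 36, Bo), (p1, 2018, 25, Orion, 36, Bo)}
π_{title, aname} gives {(Alpha, Kim), (Alpha, Vic), (Atlas, Kim), (Atlas, Vic), (Echo, Bo), (Omega, Bo), (Orion, Bo)} (1 duplicate(s) eliminated).
Selection title ≠ Echo: {(Alpha, Kim), (Alpha, Vic), (Atlas, Kim), (Atlas, Vic), (Omega, Bo), (Orion, Bo)}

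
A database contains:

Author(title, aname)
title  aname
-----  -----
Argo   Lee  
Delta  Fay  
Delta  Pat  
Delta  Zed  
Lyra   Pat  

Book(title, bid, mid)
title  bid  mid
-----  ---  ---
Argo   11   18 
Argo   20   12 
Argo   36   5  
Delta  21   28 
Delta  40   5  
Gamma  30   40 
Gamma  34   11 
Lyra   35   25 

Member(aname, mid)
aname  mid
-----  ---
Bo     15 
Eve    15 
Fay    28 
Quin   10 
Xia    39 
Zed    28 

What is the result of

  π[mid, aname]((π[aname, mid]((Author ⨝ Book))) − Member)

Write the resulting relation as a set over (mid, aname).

Joining Author and Book on title yields {(Argo, Lee, 11, 18), (Argo, Lee, 20, 12), (Argo, Lee, 36, 5), (Delta, Fay, 21, 28), (Delta, Fay, 40, 5), (Delta, Pat, 21, 28), (Delta, Pat, 40, 5), (Delta, Zed, 21, 28), (Delta, Zed, 40, 5), (Lyra, Pat, 35, 25)}.
Keep only column(s) aname, mid: {(Fay, 28), (Fay, 5), (Lee, 12), (Lee, 18), (Lee, 5), (Pat, 25), (Pat, 28), (Pat, 5), (Zed, 28), (Zed, 5)}
Taking the difference: {(Fay, 5), (Lee, 12), (Lee, 18), (Lee, 5), (Pat, 25), (Pat, 28), (Pat, 5), (Zed, 5)}
Keep only column(s) mid, aname: {(12, Lee), (18, Lee), (25, Pat), (28, Pat), (5, Fay), (5, Lee), (5, Pat), (5, Zed)}

{(12, Lee), (18, Lee), (25, Pat), (28, Pat), (5, Fay), (5, Lee), (5, Pat), (5, Zed)}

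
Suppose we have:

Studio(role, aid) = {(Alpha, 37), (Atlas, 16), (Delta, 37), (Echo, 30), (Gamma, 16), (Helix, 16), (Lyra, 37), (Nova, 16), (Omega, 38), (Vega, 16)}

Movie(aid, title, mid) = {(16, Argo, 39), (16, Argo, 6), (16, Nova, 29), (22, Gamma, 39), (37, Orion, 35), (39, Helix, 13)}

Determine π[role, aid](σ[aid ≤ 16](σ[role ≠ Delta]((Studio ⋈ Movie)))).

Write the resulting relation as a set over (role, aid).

{(Atlas, 16), (Gamma, 16), (Helix, 16), (Nova, 16), (Vega, 16)}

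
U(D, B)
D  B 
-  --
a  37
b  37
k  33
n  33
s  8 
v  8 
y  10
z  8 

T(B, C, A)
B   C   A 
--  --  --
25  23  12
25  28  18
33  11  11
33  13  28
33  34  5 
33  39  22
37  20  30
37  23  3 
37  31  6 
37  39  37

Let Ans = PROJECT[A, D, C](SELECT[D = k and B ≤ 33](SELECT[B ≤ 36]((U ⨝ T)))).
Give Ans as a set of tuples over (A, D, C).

{(11, k, 11), (22, k, 39), (28, k, 13), (5, k, 34)}

Joining U and T on B yields {(a, 37, 20, 30), (a, 37, 23, 3), (a, 37, 31, 6), (a, 37, 39, 37), (b, 37, 20, 30), (b, 37, 23, 3), (b, 37, 31, 6), (b, 37, 39, 37), (k, 33, 11, 11), (k, 33, 13, 28), (k, 33, 34, 5), (k, 33, 39, 22), (n, 33, 11, 11), (n, 33, 13, 28), (n, 33, 34, 5), (n, 33, 39, 22)}.
Filtering on B ≤ 36 leaves {(k, 33, 11, 11), (k, 33, 13, 28), (k, 33, 34, 5), (k, 33, 39, 22), (n, 33, 11, 11), (n, 33, 13, 28), (n, 33, 34, 5), (n, 33, 39, 22)}.
Filtering on D = k and B ≤ 33 leaves {(k, 33, 11, 11), (k, 33, 13, 28), (k, 33, 34, 5), (k, 33, 39, 22)}.
π_{A, D, C} gives {(11, k, 11), (22, k, 39), (28, k, 13), (5, k, 34)}.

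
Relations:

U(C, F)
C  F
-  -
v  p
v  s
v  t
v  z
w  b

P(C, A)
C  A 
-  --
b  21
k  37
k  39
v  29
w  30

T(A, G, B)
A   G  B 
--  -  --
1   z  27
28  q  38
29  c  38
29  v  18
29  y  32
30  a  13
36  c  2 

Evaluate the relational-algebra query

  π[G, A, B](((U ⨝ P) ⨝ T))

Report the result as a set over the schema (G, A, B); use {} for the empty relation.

U ⋈ P (natural join on C): {(v, p, 29), (v, s, 29), (v, t, 29), (v, z, 29), (w, b, 30)}
(U ⨝ P) ⋈ T (natural join on A): {(v, p, 29, c, 38), (v, p, 29, v, 18), (v, p, 29, y, 32), (v, s, 29, c, 38), (v, s, 29, v, 18), (v, s, 29, y, 32), (v, t, 29, c, 38), (v, t, 29, v, 18), (v, t, 29, y, 32), (v, z, 29, c, 38), (v, z, 29, v, 18), (v, z, 29, y, 32), (w, b, 30, a, 13)}
π[G, A, B]: project onto (G, A, B) (9 duplicate(s) eliminated) → {(a, 30, 13), (c, 29, 38), (v, 29, 18), (y, 29, 32)}

{(a, 30, 13), (c, 29, 38), (v, 29, 18), (y, 29, 32)}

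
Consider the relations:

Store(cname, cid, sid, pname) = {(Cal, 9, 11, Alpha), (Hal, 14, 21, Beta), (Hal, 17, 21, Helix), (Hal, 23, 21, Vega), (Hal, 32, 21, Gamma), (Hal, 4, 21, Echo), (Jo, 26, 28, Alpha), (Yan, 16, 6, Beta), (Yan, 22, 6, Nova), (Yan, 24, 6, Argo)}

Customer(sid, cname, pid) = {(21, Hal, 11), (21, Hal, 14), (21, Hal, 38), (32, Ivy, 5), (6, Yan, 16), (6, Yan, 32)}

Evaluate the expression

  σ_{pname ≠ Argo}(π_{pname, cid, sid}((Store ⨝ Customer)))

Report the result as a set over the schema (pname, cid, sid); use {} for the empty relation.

Natural join on cname, sid: {(Hal, 14, 21, Beta, 11), (Hal, 14, 21, Beta, 14), (Hal, 14, 21, Beta, 38), (Hal, 17, 21, Helix, 11), (Hal, 17, 21, Helix, 14), (Hal, 17, 21, Helix, 38), (Hal, 23, 21, Vega, 11), (Hal, 23, 21, Vega, 14), (Hal, 23, 21, Vega, 38), (Hal, 32, 21, Gamma, 11), (Hal, 32, 21, Gamma, 14), (Hal, 32, 21, Gamma, 38), (Hal, 4, 21, Echo, 11), (Hal, 4, 21, Echo, 14), (Hal, 4, 21, Echo, 38), (Yan, 16, 6, Beta, 16), (Yan, 16, 6, Beta, 32), (Yan, 22, 6, Nova, 16), (Yan, 22, 6, Nova, 32), (Yan, 24, 6, Argo, 16), (Yan, 24, 6, Argo, 32)}
Projecting to pname, cid, sid (13 duplicate(s) eliminated): {(Argo, 24, 6), (Beta, 14, 21), (Beta, 16, 6), (Echo, 4, 21), (Gamma, 32, 21), (Helix, 17, 21), (Nova, 22, 6), (Vega, 23, 21)}
σ[pname ≠ Argo]: keep tuples satisfying pname ≠ Argo → {(Beta, 14, 21), (Beta, 16, 6), (Echo, 4, 21), (Gamma, 32, 21), (Helix, 17, 21), (Nova, 22, 6), (Vega, 23, 21)}

{(Beta, 14, 21), (Beta, 16, 6), (Echo, 4, 21), (Gamma, 32, 21), (Helix, 17, 21), (Nova, 22, 6), (Vega, 23, 21)}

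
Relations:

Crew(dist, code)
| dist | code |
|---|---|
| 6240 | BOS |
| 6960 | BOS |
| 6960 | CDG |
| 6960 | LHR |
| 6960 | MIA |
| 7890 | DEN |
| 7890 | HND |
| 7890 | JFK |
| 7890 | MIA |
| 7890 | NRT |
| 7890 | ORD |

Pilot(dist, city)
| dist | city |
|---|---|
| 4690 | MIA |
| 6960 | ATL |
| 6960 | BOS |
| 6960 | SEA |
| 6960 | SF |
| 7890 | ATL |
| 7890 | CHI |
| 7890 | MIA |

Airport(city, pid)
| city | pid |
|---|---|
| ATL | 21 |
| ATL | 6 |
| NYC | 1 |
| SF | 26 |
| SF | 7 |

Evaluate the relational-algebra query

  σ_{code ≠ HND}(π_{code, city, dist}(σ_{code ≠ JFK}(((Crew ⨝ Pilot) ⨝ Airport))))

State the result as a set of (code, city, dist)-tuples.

Crew ⋈ Pilot (natural join on dist): {(6960, BOS, ATL), (6960, BOS, BOS), (6960, BOS, SEA), (6960, BOS, SF), (6960, CDG, ATL), (6960, CDG, BOS), (6960, CDG, SEA), (6960, CDG, SF), (6960, LHR, ATL), (6960, LHR, BOS), (6960, LHR, SEA), (6960, LHR, SF), (6960, MIA, ATL), (6960, MIA, BOS), (6960, MIA, SEA), (6960, MIA, SF), (7890, DEN, ATL), (7890, DEN, CHI), (7890, DEN, MIA), (7890, HND, ATL), (7890, HND, CHI), (7890, HND, MIA), (7890, JFK, ATL), (7890, JFK, CHI), (7890, JFK, MIA), (7890, MIA, ATL), (7890, MIA, CHI), (7890, MIA, MIA), (7890, NRT, ATL), (7890, NRT, CHI), (7890, NRT, MIA), (7890, ORD, ATL), (7890, ORD, CHI), (7890, ORD, MIA)}
(Crew ⨝ Pilot) ⋈ Airport (natural join on city): {(6960, BOS, ATL, 21), (6960, BOS, ATL, 6), (6960, BOS, SF, 26), (6960, BOS, SF, 7), (6960, CDG, ATL, 21), (6960, CDG, ATL, 6), (6960, CDG, SF, 26), (6960, CDG, SF, 7), (6960, LHR, ATL, 21), (6960, LHR, ATL, 6), (6960, LHR, SF, 26), (6960, LHR, SF, 7), (6960, MIA, ATL, 21), (6960, MIA, ATL, 6), (6960, MIA, SF, 26), (6960, MIA, SF, 7), (7890, DEN, ATL, 21), (7890, DEN, ATL, 6), (7890, HND, ATL, 21), (7890, HND, ATL, 6), (7890, JFK, ATL, 21), (7890, JFK, ATL, 6), (7890, MIA, ATL, 21), (7890, MIA, ATL, 6), (7890, NRT, ATL, 21), (7890, NRT, ATL, 6), (7890, ORD, ATL, 21), (7890, ORD, ATL, 6)}
Selection code ≠ JFK: {(6960, BOS, ATL, 21), (6960, BOS, ATL, 6), (6960, BOS, SF, 26), (6960, BOS, SF, 7), (6960, CDG, ATL, 21), (6960, CDG, ATL, 6), (6960, CDG, SF, 26), (6960, CDG, SF, 7), (6960, LHR, ATL, 21), (6960, LHR, ATL, 6), (6960, LHR, SF, 26), (6960, LHR, SF, 7), (6960, MIA, ATL, 21), (6960, MIA, ATL, 6), (6960, MIA, SF, 26), (6960, MIA, SF, 7), (7890, DEN, ATL, 21), (7890, DEN, ATL, 6), (7890, HND, ATL, 21), (7890, HND, ATL, 6), (7890, MIA, ATL, 21), (7890, MIA, ATL, 6), (7890, NRT, ATL, 21), (7890, NRT, ATL, 6), (7890, ORD, ATL, 21), (7890, ORD, ATL, 6)}
Keep only column(s) code, city, dist (13 duplicate(s) eliminated): {(BOS, ATL, 6960), (BOS, SF, 6960), (CDG, ATL, 6960), (CDG, SF, 6960), (DEN, ATL, 7890), (HND, ATL, 7890), (LHR, ATL, 6960), (LHR, SF, 6960), (MIA, ATL, 6960), (MIA, ATL, 7890), (MIA, SF, 6960), (NRT, ATL, 7890), (ORD, ATL, 7890)}
Selection code ≠ HND: {(BOS, ATL, 6960), (BOS, SF, 6960), (CDG, ATL, 6960), (CDG, SF, 6960), (DEN, ATL, 7890), (LHR, ATL, 6960), (LHR, SF, 6960), (MIA, ATL, 6960), (MIA, ATL, 7890), (MIA, SF, 6960), (NRT, ATL, 7890), (ORD, ATL, 7890)}

{(BOS, ATL, 6960), (BOS, SF, 6960), (CDG, ATL, 6960), (CDG, SF, 6960), (DEN, ATL, 7890), (LHR, ATL, 6960), (LHR, SF, 6960), (MIA, ATL, 6960), (MIA, ATL, 7890), (MIA, SF, 6960), (NRT, ATL, 7890), (ORD, ATL, 7890)}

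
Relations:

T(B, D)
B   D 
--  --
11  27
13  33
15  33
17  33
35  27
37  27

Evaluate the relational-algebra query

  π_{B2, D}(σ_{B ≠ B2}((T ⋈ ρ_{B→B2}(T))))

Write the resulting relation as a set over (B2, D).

{(11, 27), (13, 33), (15, 33), (17, 33), (35, 27), (37, 27)}

ρ[B→B2]: schema becomes (B2, D); tuples unchanged.
T ⋈ ρ_{B→B2}(T) (natural join on D): {(11, 27, 11), (11, 27, 35), (11, 27, 37), (13, 33, 13), (13, 33, 15), (13, 33, 17), (15, 33, 13), (15, 33, 15), (15, 33, 17), (17, 33, 13), (17, 33, 15), (17, 33, 17), (35, 27, 11), (35, 27, 35), (35, 27, 37), (37, 27, 11), (37, 27, 35), (37, 27, 37)}
σ[B ≠ B2]: keep tuples satisfying B ≠ B2 → {(11, 27, 35), (11, 27, 37), (13, 33, 15), (13, 33, 17), (15, 33, 13), (15, 33, 17), (17, 33, 13), (17, 33, 15), (35, 27, 11), (35, 27, 37), (37, 27, 11), (37, 27, 35)}
π[B2, D]: project onto (B2, D) (6 duplicate(s) eliminated) → {(11, 27), (13, 33), (15, 33), (17, 33), (35, 27), (37, 27)}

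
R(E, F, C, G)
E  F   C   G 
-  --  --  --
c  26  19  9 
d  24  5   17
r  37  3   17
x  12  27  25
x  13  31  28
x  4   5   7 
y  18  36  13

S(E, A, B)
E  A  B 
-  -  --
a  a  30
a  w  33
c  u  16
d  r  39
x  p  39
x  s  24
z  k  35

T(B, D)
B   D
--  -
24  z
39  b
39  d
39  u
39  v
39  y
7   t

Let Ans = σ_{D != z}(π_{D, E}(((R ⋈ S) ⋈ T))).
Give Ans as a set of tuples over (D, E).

{(b, d), (b, x), (d, d), (d, x), (u, d), (u, x), (v, d), (v, x), (y, d), (y, x)}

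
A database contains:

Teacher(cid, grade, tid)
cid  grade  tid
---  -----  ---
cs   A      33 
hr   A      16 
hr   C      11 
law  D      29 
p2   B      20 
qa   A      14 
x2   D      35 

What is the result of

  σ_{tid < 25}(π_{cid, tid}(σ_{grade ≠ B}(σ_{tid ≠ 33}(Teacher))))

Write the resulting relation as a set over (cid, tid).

Selection tid ≠ 33: {(hr, A, 16), (hr, C, 11), (law, D, 29), (p2, B, 20), (qa, A, 14), (x2, D, 35)}
Selection grade ≠ B: {(hr, A, 16), (hr, C, 11), (law, D, 29), (qa, A, 14), (x2, D, 35)}
Projecting to cid, tid: {(hr, 11), (hr, 16), (law, 29), (qa, 14), (x2, 35)}
Selection tid < 25: {(hr, 11), (hr, 16), (qa, 14)}

{(hr, 11), (hr, 16), (qa, 14)}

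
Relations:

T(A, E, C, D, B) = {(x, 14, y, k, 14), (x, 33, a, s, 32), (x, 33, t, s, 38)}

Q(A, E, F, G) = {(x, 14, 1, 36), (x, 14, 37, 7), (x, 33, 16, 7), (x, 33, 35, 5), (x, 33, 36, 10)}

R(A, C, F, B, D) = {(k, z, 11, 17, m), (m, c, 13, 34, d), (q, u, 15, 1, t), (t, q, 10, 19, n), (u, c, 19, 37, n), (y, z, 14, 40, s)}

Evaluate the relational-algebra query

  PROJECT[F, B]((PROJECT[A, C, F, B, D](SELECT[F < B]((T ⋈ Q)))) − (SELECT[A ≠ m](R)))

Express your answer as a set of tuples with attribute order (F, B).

{(1, 14), (16, 32), (16, 38), (35, 38), (36, 38)}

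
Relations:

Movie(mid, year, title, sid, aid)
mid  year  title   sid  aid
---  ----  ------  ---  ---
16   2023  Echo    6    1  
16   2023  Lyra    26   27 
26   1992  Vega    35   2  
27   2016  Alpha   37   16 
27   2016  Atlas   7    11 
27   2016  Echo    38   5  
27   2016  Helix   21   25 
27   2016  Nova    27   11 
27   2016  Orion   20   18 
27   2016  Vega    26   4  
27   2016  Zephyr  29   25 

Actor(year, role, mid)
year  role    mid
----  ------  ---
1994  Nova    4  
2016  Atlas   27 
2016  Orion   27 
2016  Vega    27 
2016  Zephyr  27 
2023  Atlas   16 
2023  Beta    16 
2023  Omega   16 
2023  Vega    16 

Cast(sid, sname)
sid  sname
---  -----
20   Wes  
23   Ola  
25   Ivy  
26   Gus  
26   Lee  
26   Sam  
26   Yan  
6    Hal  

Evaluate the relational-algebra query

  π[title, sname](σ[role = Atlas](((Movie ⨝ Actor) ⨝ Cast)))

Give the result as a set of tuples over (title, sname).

Joining Movie and Actor on mid, year yields {(16, 2023, Echo, 6, 1, Atlas), (16, 2023, Echo, 6, 1, Beta), (16, 2023, Echo, 6, 1, Omega), (16, 2023, Echo, 6, 1, Vega), (16, 2023, Lyra, 26, 27, Atlas), (16, 2023, Lyra, 26, 27, Beta), (16, 2023, Lyra, 26, 27, Omega), (16, 2023, Lyra, 26, 27, Vega), (27, 2016, Alpha, 37, 16, Atlas), (27, 2016, Alpha, 37, 16, Orion), (27, 2016, Alpha, 37, 16, Vega), (27, 2016, Alpha, 37, 16, Zephyr), (27, 2016, Atlas, 7, 11, Atlas), (27, 2016, Atlas, 7, 11, Orion), (27, 2016, Atlas, 7, 11, Vega), (27, 2016, Atlas, 7, 11, Zephyr), (27, 2016, Echo, 38, 5, Atlas), (27, 2016, Echo, 38, 5, Orion), (27, 2016, Echo, 38, 5, Vega), (27, 2016, Echo, 38, 5, Zephyr), (27, 2016, Helix, 21, 25, Atlas), (27, 2016, Helix, 21, 25, Orion), (27, 2016, Helix, 21, 25, Vega), (27, 2016, Helix, 21, 25, Zephyr), (27, 2016, Nova, 27, 11, Atlas), (27, 2016, Nova, 27, 11, Orion), (27, 2016, Nova, 27, 11, Vega), (27, 2016, Nova, 27, 11, Zephyr), (27, 2016, Orion, 20, 18, Atlas), (27, 2016, Orion, 20, 18, Orion), (27, 2016, Orion, 20, 18, Vega), (27, 2016, Orion, 20, 18, Zephyr), (27, 2016, Vega, 26, 4, Atlas), (27, 2016, Vega, 26, 4, Orion), (27, 2016, Vega, 26, 4, Vega), (27, 2016, Vega, 26, 4, Zephyr), (27, 2016, Zephyr, 29, 25, Atlas), (27, 2016, Zephyr, 29, 25, Orion), (27, 2016, Zephyr, 29, 25, Vega), (27, 2016, Zephyr, 29, 25, Zephyr)}.
Joining (Movie ⨝ Actor) and Cast on sid yields {(16, 2023, Echo, 6, 1, Atlas, Hal), (16, 2023, Echo, 6, 1, Beta, Hal), (16, 2023, Echo, 6, 1, Omega, Hal), (16, 2023, Echo, 6, 1, Vega, Hal), (16, 2023, Lyra, 26, 27, Atlas, Gus), (16, 2023, Lyra, 26, 27, Atlas, Lee), (16, 2023, Lyra, 26, 27, Atlas, Sam), (16, 2023, Lyra, 26, 27, Atlas, Yan), (16, 2023, Lyra, 26, 27, Beta, Gus), (16, 2023, Lyra, 26, 27, Beta, Lee), (16, 2023, Lyra, 26, 27, Beta, Sam), (16, 2023, Lyra, 26, 27, Beta, Yan), (16, 2023, Lyra, 26, 27, Omega, Gus), (16, 2023, Lyra, 26, 27, Omega, Lee), (16, 2023, Lyra, 26, 27, Omega, Sam), (16, 2023, Lyra, 26, 27, Omega, Yan), (16, 2023, Lyra, 26, 27, Vega, Gus), (16, 2023, Lyra, 26, 27, Vega, Lee), (16, 2023, Lyra, 26, 27, Vega, Sam), (16, 2023, Lyra, 26, 27, Vega, Yan), (27, 2016, Orion, 20, 18, Atlas, Wes), (27, 2016, Orion, 20, 18, Orion, Wes), (27, 2016, Orion, 20, 18, Vega, Wes), (27, 2016, Orion, 20, 18, Zephyr, Wes), (27, 2016, Vega, 26, 4, Atlas, Gus), (27, 2016, Vega, 26, 4, Atlas, Lee), (27, 2016, Vega, 26, 4, Atlas, Sam), (27, 2016, Vega, 26, 4, Atlas, Yan), (27, 2016, Vega, 26, 4, Orion, Gus), (27, 2016, Vega, 26, 4, Orion, Lee), (27, 2016, Vega, 26, 4, Orion, Sam), (27, 2016, Vega, 26, 4, Orion, Yan), (27, 2016, Vega, 26, 4, Vega, Gus), (27, 2016, Vega, 26, 4, Vega, Lee), (27, 2016, Vega, 26, 4, Vega, Sam), (27, 2016, Vega, 26, 4, Vega, Yan), (27, 2016, Vega, 26, 4, Zephyr, Gus), (27, 2016, Vega, 26, 4, Zephyr, Lee), (27, 2016, Vega, 26, 4, Zephyr, Sam), (27, 2016, Vega, 26, 4, Zephyr, Yan)}.
σ[role = Atlas]: keep tuples satisfying role = Atlas → {(16, 2023, Echo, 6, 1, Atlas, Hal), (16, 2023, Lyra, 26, 27, Atlas, Gus), (16, 2023, Lyra, 26, 27, Atlas, Lee), (16, 2023, Lyra, 26, 27, Atlas, Sam), (16, 2023, Lyra, 26, 27, Atlas, Yan), (27, 2016, Orion, 20, 18, Atlas, Wes), (27, 2016, Vega, 26, 4, Atlas, Gus), (27, 2016, Vega, 26, 4, Atlas, Lee), (27, 2016, Vega, 26, 4, Atlas, Sam), (27, 2016, Vega, 26, 4, Atlas, Yan)}
Keep only column(s) title, sname: {(Echo, Hal), (Lyra, Gus), (Lyra, Lee), (Lyra, Sam), (Lyra, Yan), (Orion, Wes), (Vega, Gus), (Vega, Lee), (Vega, Sam), (Vega, Yan)}

{(Echo, Hal), (Lyra, Gus), (Lyra, Lee), (Lyra, Sam), (Lyra, Yan), (Orion, Wes), (Vega, Gus), (Vega, Lee), (Vega, Sam), (Vega, Yan)}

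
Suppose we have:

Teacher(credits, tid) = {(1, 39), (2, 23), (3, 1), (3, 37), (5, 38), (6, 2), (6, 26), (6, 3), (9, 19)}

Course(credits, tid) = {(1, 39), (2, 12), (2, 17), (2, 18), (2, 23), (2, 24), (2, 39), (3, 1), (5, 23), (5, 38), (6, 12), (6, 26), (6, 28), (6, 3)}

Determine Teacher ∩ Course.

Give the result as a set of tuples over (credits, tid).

{(1, 39), (2, 23), (3, 1), (5, 38), (6, 26), (6, 3)}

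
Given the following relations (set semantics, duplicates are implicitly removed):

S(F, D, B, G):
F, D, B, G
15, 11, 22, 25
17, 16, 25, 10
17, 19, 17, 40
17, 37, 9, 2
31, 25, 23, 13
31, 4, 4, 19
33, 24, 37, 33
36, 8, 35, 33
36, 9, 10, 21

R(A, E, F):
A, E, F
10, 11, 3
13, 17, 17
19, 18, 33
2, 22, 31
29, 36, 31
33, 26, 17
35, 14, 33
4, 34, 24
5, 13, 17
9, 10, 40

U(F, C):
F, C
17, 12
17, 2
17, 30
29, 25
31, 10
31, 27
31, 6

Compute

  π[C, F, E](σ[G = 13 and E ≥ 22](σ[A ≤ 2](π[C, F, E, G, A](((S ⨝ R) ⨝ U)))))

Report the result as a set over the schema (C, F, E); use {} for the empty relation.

{(10, 31, 22), (27, 31, 22), (6, 31, 22)}

S ⋈ R (natural join on F): {(17, 16, 25, 10, 13, 17), (17, 16, 25, 10, 33, 26), (17, 16, 25, 10, 5, 13), (17, 19, 17, 40, 13, 17), (17, 19, 17, 40, 33, 26), (17, 19, 17, 40, 5, 13), (17, 37, 9, 2, 13, 17), (17, 37, 9, 2, 33, 26), (17, 37, 9, 2, 5, 13), (31, 25, 23, 13, 2, 22), (31, 25, 23, 13, 29, 36), (31, 4, 4, 19, 2, 22), (31, 4, 4, 19, 29, 36), (33, 24, 37, 33, 19, 18), (33, 24, 37, 33, 35, 14)}
(S ⨝ R) ⋈ U (natural join on F): {(17, 16, 25, 10, 13, 17, 12), (17, 16, 25, 10, 13, 17, 2), (17, 16, 25, 10, 13, 17, 30), (17, 16, 25, 10, 33, 26, 12), (17, 16, 25, 10, 33, 26, 2), (17, 16, 25, 10, 33, 26, 30), (17, 16, 25, 10, 5, 13, 12), (17, 16, 25, 10, 5, 13, 2), (17, 16, 25, 10, 5, 13, 30), (17, 19, 17, 40, 13, 17, 12), (17, 19, 17, 40, 13, 17, 2), (17, 19, 17, 40, 13, 17, 30), (17, 19, 17, 40, 33, 26, 12), (17, 19, 17, 40, 33, 26, 2), (17, 19, 17, 40, 33, 26, 30), (17, 19, 17, 40, 5, 13, 12), (17, 19, 17, 40, 5, 13, 2), (17, 19, 17, 40, 5, 13, 30), (17, 37, 9, 2, 13, 17, 12), (17, 37, 9, 2, 13, 17, 2), (17, 37, 9, 2, 13, 17, 30), (17, 37, 9, 2, 33, 26, 12), (17, 37, 9, 2, 33, 26, 2), (17, 37, 9, 2, 33, 26, 30), (17, 37, 9, 2, 5, 13, 12), (17, 37, 9, 2, 5, 13, 2), (17, 37, 9, 2, 5, 13, 30), (31, 25, 23, 13, 2, 22, 10), (31, 25, 23, 13, 2, 22, 27), (31, 25, 23, 13, 2, 22, 6), (31, 25, 23, 13, 29, 36, 10), (31, 25, 23, 13, 29, 36, 27), (31, 25, 23, 13, 29, 36, 6), (31, 4, 4, 19, 2, 22, 10), (31, 4, 4, 19, 2, 22, 27), (31, 4, 4, 19, 2, 22, 6), (31, 4, 4, 19, 29, 36, 10), (31, 4, 4, 19, 29, 36, 27), (31, 4, 4, 19, 29, 36, 6)}
Projecting to C, F, E, G, A: {(10, 31, 22, 13, 2), (10, 31, 22, 19, 2), (10, 31, 36, 13, 29), (10, 31, 36, 19, 29), (12, 17, 13, 10, 5), (12, 17, 13, 2, 5), (12, 17, 13, 40, 5), (12, 17, 17, 10, 13), (12, 17, 17, 2, 13), (12, 17, 17, 40, 13), (12, 17, 26, 10, 33), (12, 17, 26, 2, 33), (12, 17, 26, 40, 33), (2, 17, 13, 10, 5), (2, 17, 13, 2, 5), (2, 17, 13, 40, 5), (2, 17, 17, 10, 13), (2, 17, 17, 2, 13), (2, 17, 17, 40, 13), (2, 17, 26, 10, 33), (2, 17, 26, 2, 33), (2, 17, 26, 40, 33), (27, 31, 22, 13, 2), (27, 31, 22, 19, 2), (27, 31, 36, 13, 29), (27, 31, 36, 19, 29), (30, 17, 13, 10, 5), (30, 17, 13, 2, 5), (30, 17, 13, 40, 5), (30, 17, 17, 10, 13), (30, 17, 17, 2, 13), (30, 17, 17, 40, 13), (30, 17, 26, 10, 33), (30, 17, 26, 2, 33), (30, 17, 26, 40, 33), (6, 31, 22, 13, 2), (6, 31, 22, 19, 2), (6, 31, 36, 13, 29), (6, 31, 36, 19, 29)}
Selection A ≤ 2: {(10, 31, 22, 13, 2), (10, 31, 22, 19, 2), (27, 31, 22, 13, 2), (27, 31, 22, 19, 2), (6, 31, 22, 13, 2), (6, 31, 22, 19, 2)}
Selection G = 13 and E ≥ 22: {(10, 31, 22, 13, 2), (27, 31, 22, 13, 2), (6, 31, 22, 13, 2)}
Projecting to C, F, E: {(10, 31, 22), (27, 31, 22), (6, 31, 22)}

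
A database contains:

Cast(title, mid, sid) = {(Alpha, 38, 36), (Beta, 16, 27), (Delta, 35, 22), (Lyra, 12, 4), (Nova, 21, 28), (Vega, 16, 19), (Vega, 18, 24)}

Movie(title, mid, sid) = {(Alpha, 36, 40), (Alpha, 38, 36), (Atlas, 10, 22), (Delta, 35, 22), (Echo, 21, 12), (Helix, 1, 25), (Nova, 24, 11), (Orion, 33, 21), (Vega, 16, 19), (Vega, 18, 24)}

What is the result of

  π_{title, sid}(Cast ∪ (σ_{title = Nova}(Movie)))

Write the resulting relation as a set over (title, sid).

{(Alpha, 36), (Beta, 27), (Delta, 22), (Lyra, 4), (Nova, 11), (Nova, 28), (Vega, 19), (Vega, 24)}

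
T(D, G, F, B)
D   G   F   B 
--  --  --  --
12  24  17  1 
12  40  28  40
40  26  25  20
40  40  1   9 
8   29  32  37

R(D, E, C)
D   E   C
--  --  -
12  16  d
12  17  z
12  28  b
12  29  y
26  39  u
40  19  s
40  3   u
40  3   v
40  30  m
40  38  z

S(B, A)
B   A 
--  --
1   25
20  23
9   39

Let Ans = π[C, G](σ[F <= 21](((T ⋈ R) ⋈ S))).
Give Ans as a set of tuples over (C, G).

{(b, 24), (d, 24), (m, 40), (s, 40), (u, 40), (v, 40), (y, 24), (z, 24), (z, 40)}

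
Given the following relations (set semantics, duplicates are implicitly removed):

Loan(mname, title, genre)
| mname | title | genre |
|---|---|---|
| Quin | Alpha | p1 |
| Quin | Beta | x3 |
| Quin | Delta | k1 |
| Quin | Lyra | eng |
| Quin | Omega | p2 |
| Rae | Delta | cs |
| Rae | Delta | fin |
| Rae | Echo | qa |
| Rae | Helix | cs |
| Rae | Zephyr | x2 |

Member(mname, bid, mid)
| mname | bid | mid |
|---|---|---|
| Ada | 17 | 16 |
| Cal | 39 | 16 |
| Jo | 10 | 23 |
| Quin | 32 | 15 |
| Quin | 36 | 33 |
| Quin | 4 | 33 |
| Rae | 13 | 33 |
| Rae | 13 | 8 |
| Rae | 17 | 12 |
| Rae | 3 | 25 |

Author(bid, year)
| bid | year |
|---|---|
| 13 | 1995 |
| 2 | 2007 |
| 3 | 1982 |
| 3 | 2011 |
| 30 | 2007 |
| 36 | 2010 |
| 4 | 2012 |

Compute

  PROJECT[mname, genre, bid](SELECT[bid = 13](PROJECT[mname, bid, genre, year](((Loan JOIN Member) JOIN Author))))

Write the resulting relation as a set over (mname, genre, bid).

{(Rae, cs, 13), (Rae, fin, 13), (Rae, qa, 13), (Rae, x2, 13)}

Joining Loan and Member on mname yields {(Quin, Alpha, p1, 32, 15), (Quin, Alpha, p1, 36, 33), (Quin, Alpha, p1, 4, 33), (Quin, Beta, x3, 32, 15), (Quin, Beta, x3, 36, 33), (Quin, Beta, x3, 4, 33), (Quin, Delta, k1, 32, 15), (Quin, Delta, k1, 36, 33), (Quin, Delta, k1, 4, 33), (Quin, Lyra, eng, 32, 15), (Quin, Lyra, eng, 36, 33), (Quin, Lyra, eng, 4, 33), (Quin, Omega, p2, 32, 15), (Quin, Omega, p2, 36, 33), (Quin, Omega, p2, 4, 33), (Rae, Delta, cs, 13, 33), (Rae, Delta, cs, 13, 8), (Rae, Delta, cs, 17, 12), (Rae, Delta, cs, 3, 25), (Rae, Delta, fin, 13, 33), (Rae, Delta, fin, 13, 8), (Rae, Delta, fin, 17, 12), (Rae, Delta, fin, 3, 25), (Rae, Echo, qa, 13, 33), (Rae, Echo, qa, 13, 8), (Rae, Echo, qa, 17, 12), (Rae, Echo, qa, 3, 25), (Rae, Helix, cs, 13, 33), (Rae, Helix, cs, 13, 8), (Rae, Helix, cs, 17, 12), (Rae, Helix, cs, 3, 25), (Rae, Zephyr, x2, 13, 33), (Rae, Zephyr, x2, 13, 8), (Rae, Zephyr, x2, 17, 12), (Rae, Zephyr, x2, 3, 25)}.
Joining (Loan JOIN Member) and Author on bid yields {(Quin, Alpha, p1, 36, 33, 2010), (Quin, Alpha, p1, 4, 33, 2012), (Quin, Beta, x3, 36, 33, 2010), (Quin, Beta, x3, 4, 33, 2012), (Quin, Delta, k1, 36, 33, 2010), (Quin, Delta, k1, 4, 33, 2012), (Quin, Lyra, eng, 36, 33, 2010), (Quin, Lyra, eng, 4, 33, 2012), (Quin, Omega, p2, 36, 33, 2010), (Quin, Omega, p2, 4, 33, 2012), (Rae, Delta, cs, 13, 33, 1995), (Rae, Delta, cs, 13, 8, 1995), (Rae, Delta, cs, 3, 25, 1982), (Rae, Delta, cs, 3, 25, 2011), (Rae, Delta, fin, 13, 33, 1995), (Rae, Delta, fin, 13, 8, 1995), (Rae, Delta, fin, 3, 25, 1982), (Rae, Delta, fin, 3, 25, 2011), (Rae, Echo, qa, 13, 33, 1995), (Rae, Echo, qa, 13, 8, 1995), (Rae, Echo, qa, 3, 25, 1982), (Rae, Echo, qa, 3, 25, 2011), (Rae, Helix, cs, 13, 33, 1995), (Rae, Helix, cs, 13, 8, 1995), (Rae, Helix, cs, 3, 25, 1982), (Rae, Helix, cs, 3, 25, 2011), (Rae, Zephyr, x2, 13, 33, 1995), (Rae, Zephyr, x2, 13, 8, 1995), (Rae, Zephyr, x2, 3, 25, 1982), (Rae, Zephyr, x2, 3, 25, 2011)}.
Keep only column(s) mname, bid, genre, year (8 duplicate(s) eliminated): {(Quin, 36, eng, 2010), (Quin, 36, k1, 2010), (Quin, 36, p1, 2010), (Quin, 36, p2, 2010), (Quin, 36, x3, 2010), (Quin, 4, eng, 2012), (Quin, 4, k1, 2012), (Quin, 4, p1, 2012), (Quin, 4, p2, 2012), (Quin, 4, x3, 2012), (Rae, 13, cs, 1995), (Rae, 13, fin, 1995), (Rae, 13, qa, 1995), (Rae, 13, x2, 1995), (Rae, 3, cs, 1982), (Rae, 3, cs, 2011), (Rae, 3, fin, 1982), (Rae, 3, fin, 2011), (Rae, 3, qa, 1982), (Rae, 3, qa, 2011), (Rae, 3, x2, 1982), (Rae, 3, x2, 2011)}
Selection bid = 13: {(Rae, 13, cs, 1995), (Rae, 13, fin, 1995), (Rae, 13, qa, 1995), (Rae, 13, x2, 1995)}
Keep only column(s) mname, genre, bid: {(Rae, cs, 13), (Rae, fin, 13), (Rae, qa, 13), (Rae, x2, 13)}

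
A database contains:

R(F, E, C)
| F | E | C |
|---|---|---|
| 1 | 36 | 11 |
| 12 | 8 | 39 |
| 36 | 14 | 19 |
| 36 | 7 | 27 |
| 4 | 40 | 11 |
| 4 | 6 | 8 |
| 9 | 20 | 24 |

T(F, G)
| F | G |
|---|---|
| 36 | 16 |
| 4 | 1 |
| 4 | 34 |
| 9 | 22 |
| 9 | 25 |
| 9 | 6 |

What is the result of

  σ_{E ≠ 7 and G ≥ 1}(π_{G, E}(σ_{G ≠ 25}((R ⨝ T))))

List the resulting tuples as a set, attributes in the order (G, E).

{(1, 40), (1, 6), (16, 14), (22, 20), (34, 40), (34, 6), (6, 20)}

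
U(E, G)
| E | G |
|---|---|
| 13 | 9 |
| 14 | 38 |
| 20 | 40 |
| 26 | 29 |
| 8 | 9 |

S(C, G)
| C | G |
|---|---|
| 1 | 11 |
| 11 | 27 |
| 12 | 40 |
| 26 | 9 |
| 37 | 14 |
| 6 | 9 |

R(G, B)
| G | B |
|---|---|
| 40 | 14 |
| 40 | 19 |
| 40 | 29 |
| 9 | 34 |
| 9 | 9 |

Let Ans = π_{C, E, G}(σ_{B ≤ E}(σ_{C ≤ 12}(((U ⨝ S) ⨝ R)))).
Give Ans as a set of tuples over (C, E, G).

{(12, 20, 40), (6, 13, 9)}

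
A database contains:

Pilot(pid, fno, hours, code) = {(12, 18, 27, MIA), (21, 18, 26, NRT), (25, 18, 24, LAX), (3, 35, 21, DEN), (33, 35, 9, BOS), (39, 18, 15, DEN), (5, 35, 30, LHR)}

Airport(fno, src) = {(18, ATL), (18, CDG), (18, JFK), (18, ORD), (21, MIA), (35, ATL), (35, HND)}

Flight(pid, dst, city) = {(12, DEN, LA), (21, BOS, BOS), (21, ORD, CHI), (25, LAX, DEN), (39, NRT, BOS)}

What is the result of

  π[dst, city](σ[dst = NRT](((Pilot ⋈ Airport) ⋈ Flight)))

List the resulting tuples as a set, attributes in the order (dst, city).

Joining Pilot and Airport on fno yields {(12, 18, 27, MIA, ATL), (12, 18, 27, MIA, CDG), (12, 18, 27, MIA, JFK), (12, 18, 27, MIA, ORD), (21, 18, 26, NRT, ATL), (21, 18, 26, NRT, CDG), (21, 18, 26, NRT, JFK), (21, 18, 26, NRT, ORD), (25, 18, 24, LAX, ATL), (25, 18, 24, LAX, CDG), (25, 18, 24, LAX, JFK), (25, 18, 24, LAX, ORD), (3, 35, 21, DEN, ATL), (3, 35, 21, DEN, HND), (33, 35, 9, BOS, ATL), (33, 35, 9, BOS, HND), (39, 18, 15, DEN, ATL), (39, 18, 15, DEN, CDG), (39, 18, 15, DEN, JFK), (39, 18, 15, DEN, ORD), (5, 35, 30, LHR, ATL), (5, 35, 30, LHR, HND)}.
Joining (Pilot ⋈ Airport) and Flight on pid yields {(12, 18, 27, MIA, ATL, DEN, LA), (12, 18, 27, MIA, CDG, DEN, LA), (12, 18, 27, MIA, JFK, DEN, LA), (12, 18, 27, MIA, ORD, DEN, LA), (21, 18, 26, NRT, ATL, BOS, BOS), (21, 18, 26, NRT, ATL, ORD, CHI), (21, 18, 26, NRT, CDG, BOS, BOS), (21, 18, 26, NRT, CDG, ORD, CHI), (21, 18, 26, NRT, JFK, BOS, BOS), (21, 18, 26, NRT, JFK, ORD, CHI), (21, 18, 26, NRT, ORD, BOS, BOS), (21, 18, 26, NRT, ORD, ORD, CHI), (25, 18, 24, LAX, ATL, LAX, DEN), (25, 18, 24, LAX, CDG, LAX, DEN), (25, 18, 24, LAX, JFK, LAX, DEN), (25, 18, 24, LAX, ORD, LAX, DEN), (39, 18, 15, DEN, ATL, NRT, BOS), (39, 18, 15, DEN, CDG, NRT, BOS), (39, 18, 15, DEN, JFK, NRT, BOS), (39, 18, 15, DEN, ORD, NRT, BOS)}.
σ[dst = NRT]: keep tuples satisfying dst = NRT → {(39, 18, 15, DEN, ATL, NRT, BOS), (39, 18, 15, DEN, CDG, NRT, BOS), (39, 18, 15, DEN, JFK, NRT, BOS), (39, 18, 15, DEN, ORD, NRT, BOS)}
Keep only column(s) dst, city (3 duplicate(s) eliminated): {(NRT, BOS)}

{(NRT, BOS)}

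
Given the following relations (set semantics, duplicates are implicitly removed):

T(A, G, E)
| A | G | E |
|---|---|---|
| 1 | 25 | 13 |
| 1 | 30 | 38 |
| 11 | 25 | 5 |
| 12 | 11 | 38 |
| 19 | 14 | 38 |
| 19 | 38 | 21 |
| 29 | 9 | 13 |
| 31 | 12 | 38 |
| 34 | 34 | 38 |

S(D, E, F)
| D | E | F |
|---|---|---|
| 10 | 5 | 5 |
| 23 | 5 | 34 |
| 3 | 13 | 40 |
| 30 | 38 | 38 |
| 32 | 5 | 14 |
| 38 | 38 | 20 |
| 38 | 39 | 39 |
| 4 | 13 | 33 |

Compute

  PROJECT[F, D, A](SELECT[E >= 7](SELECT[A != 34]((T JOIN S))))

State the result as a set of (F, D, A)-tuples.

{(20, 38, 1), (20, 38, 12), (20, 38, 19), (20, 38, 31), (33, 4, 1), (33, 4, 29), (38, 30, 1), (38, 30, 12), (38, 30, 19), (38, 30, 31), (40, 3, 1), (40, 3, 29)}

Joining T and S on E yields {(1, 25, 13, 3, 40), (1, 25, 13, 4, 33), (1, 30, 38, 30, 38), (1, 30, 38, 38, 20), (11, 25, 5, 10, 5), (11, 25, 5, 23, 34), (11, 25, 5, 32, 14), (12, 11, 38, 30, 38), (12, 11, 38, 38, 20), (19, 14, 38, 30, 38), (19, 14, 38, 38, 20), (29, 9, 13, 3, 40), (29, 9, 13, 4, 33), (31, 12, 38, 30, 38), (31, 12, 38, 38, 20), (34, 34, 38, 30, 38), (34, 34, 38, 38, 20)}.
Filtering on A != 34 leaves {(1, 25, 13, 3, 40), (1, 25, 13, 4, 33), (1, 30, 38, 30, 38), (1, 30, 38, 38, 20), (11, 25, 5, 10, 5), (11, 25, 5, 23, 34), (11, 25, 5, 32, 14), (12, 11, 38, 30, 38), (12, 11, 38, 38, 20), (19, 14, 38, 30, 38), (19, 14, 38, 38, 20), (29, 9, 13, 3, 40), (29, 9, 13, 4, 33), (31, 12, 38, 30, 38), (31, 12, 38, 38, 20)}.
Filtering on E >= 7 leaves {(1, 25, 13, 3, 40), (1, 25, 13, 4, 33), (1, 30, 38, 30, 38), (1, 30, 38, 38, 20), (12, 11, 38, 30, 38), (12, 11, 38, 38, 20), (19, 14, 38, 30, 38), (19, 14, 38, 38, 20), (29, 9, 13, 3, 40), (29, 9, 13, 4, 33), (31, 12, 38, 30, 38), (31, 12, 38, 38, 20)}.
π_{F, D, A} gives {(20, 38, 1), (20, 38, 12), (20, 38, 19), (20, 38, 31), (33, 4, 1), (33, 4, 29), (38, 30, 1), (38, 30, 12), (38, 30, 19), (38, 30, 31), (40, 3, 1), (40, 3, 29)}.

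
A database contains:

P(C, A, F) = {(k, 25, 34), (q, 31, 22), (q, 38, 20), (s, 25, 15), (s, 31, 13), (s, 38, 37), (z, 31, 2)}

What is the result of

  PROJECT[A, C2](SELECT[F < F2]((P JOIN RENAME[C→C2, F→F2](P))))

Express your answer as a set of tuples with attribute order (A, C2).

ρ[C→C2, F→F2]: schema becomes (C2, A, F2); tuples unchanged.
Joining P and RENAME[C→C2, F→F2](P) on A yields {(k, 25, 34, k, 34), (k, 25, 34, s, 15), (q, 31, 22, q, 22), (q, 31, 22, s, 13), (q, 31, 22, z, 2), (q, 38, 20, q, 20), (q, 38, 20, s, 37), (s, 25, 15, k, 34), (s, 25, 15, s, 15), (s, 31, 13, q, 22), (s, 31, 13, s, 13), (s, 31, 13, z, 2), (s, 38, 37, q, 20), (s, 38, 37, s, 37), (z, 31, 2, q, 22), (z, 31, 2, s, 13), (z, 31, 2, z, 2)}.
Apply σ_{F < F2}; surviving tuples: {(q, 38, 20, s, 37), (s, 25, 15, k, 34), (s, 31, 13, q, 22), (z, 31, 2, q, 22), (z, 31, 2, s, 13)}
Keep only column(s) A, C2 (1 duplicate(s) eliminated): {(25, k), (31, q), (31, s), (38, s)}

{(25, k), (31, q), (31, s), (38, s)}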